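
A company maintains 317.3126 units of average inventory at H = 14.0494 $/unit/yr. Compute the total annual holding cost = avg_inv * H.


Cost = 317.3126 * 14.0494 = 4458.0516

4458.0516 $/yr


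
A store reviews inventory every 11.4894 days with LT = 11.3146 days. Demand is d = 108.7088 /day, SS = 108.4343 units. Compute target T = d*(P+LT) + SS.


P + LT = 22.8040
d*(P+LT) = 108.7088 * 22.8040 = 2478.9955
T = 2478.9955 + 108.4343 = 2587.4298

2587.4298 units


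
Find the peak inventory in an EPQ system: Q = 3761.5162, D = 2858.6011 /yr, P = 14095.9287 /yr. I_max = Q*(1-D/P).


D/P = 0.2028
1 - D/P = 0.7972
I_max = 3761.5162 * 0.7972 = 2998.6949

2998.6949 units


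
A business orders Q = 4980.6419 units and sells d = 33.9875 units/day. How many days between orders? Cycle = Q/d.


Cycle = 4980.6419 / 33.9875 = 146.5433

146.5433 days


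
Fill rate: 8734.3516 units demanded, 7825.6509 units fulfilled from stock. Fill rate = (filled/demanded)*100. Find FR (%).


FR = 7825.6509 / 8734.3516 * 100 = 89.5962

89.5962%


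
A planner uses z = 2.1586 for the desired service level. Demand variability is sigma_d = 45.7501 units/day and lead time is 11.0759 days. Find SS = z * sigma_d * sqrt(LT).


sqrt(LT) = sqrt(11.0759) = 3.3280
SS = 2.1586 * 45.7501 * 3.3280 = 328.6652

328.6652 units


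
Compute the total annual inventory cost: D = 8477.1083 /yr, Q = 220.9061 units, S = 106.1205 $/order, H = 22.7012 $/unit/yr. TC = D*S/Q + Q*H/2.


Ordering cost = D*S/Q = 4072.2957
Holding cost = Q*H/2 = 2507.4168
TC = 4072.2957 + 2507.4168 = 6579.7125

6579.7125 $/yr


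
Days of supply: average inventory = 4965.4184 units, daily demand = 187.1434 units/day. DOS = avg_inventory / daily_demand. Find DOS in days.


DOS = 4965.4184 / 187.1434 = 26.5327

26.5327 days


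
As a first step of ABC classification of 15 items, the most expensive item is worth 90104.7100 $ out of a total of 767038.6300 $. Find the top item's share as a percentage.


Top item = 90104.7100
Total = 767038.6300
Percentage = 90104.7100 / 767038.6300 * 100 = 11.7471

11.7471%


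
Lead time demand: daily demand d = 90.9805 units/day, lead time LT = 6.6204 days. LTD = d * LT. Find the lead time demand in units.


LTD = 90.9805 * 6.6204 = 602.3273

602.3273 units


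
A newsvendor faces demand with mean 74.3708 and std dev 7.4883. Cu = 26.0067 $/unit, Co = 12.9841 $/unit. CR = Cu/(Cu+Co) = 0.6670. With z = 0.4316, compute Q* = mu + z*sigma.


CR = Cu/(Cu+Co) = 26.0067/(26.0067+12.9841) = 0.6670
z = 0.4316
Q* = 74.3708 + 0.4316 * 7.4883 = 77.6028

77.6028 units


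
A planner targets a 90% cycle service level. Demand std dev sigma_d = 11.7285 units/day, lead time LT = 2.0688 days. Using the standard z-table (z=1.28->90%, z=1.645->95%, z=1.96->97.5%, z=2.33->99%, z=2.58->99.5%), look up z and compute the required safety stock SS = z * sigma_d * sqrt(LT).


From the table, SL = 90% corresponds to z = 1.28
sqrt(LT) = sqrt(2.0688) = 1.4383
SS = 1.28 * 11.7285 * 1.4383 = 21.5929

21.5929 units


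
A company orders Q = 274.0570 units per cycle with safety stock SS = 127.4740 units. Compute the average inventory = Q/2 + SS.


Q/2 = 137.0285
Avg = 137.0285 + 127.4740 = 264.5025

264.5025 units


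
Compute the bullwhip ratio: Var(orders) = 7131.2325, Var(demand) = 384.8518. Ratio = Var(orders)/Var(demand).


BW = 7131.2325 / 384.8518 = 18.5298

18.5298


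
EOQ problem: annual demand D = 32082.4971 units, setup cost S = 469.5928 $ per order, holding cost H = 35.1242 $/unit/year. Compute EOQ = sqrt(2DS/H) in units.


2*D*S = 2 * 32082.4971 * 469.5928 = 30131419.2884
2*D*S/H = 857853.5394
EOQ = sqrt(857853.5394) = 926.2038

926.2038 units


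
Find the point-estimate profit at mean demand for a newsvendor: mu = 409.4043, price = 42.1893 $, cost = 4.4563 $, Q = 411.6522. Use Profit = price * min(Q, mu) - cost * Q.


Sales at mu = min(411.6522, 409.4043) = 409.4043
Revenue = 42.1893 * 409.4043 = 17272.4808
Total cost = 4.4563 * 411.6522 = 1834.4457
Profit = 17272.4808 - 1834.4457 = 15438.0351

15438.0351 $


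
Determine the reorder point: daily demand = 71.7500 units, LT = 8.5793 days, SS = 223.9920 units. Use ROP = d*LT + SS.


d*LT = 71.7500 * 8.5793 = 615.5648
ROP = 615.5648 + 223.9920 = 839.5568

839.5568 units


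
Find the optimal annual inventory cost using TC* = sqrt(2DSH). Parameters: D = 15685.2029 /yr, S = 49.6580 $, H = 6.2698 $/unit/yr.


2*D*S*H = 9767041.8440
TC* = sqrt(9767041.8440) = 3125.2267

3125.2267 $/yr


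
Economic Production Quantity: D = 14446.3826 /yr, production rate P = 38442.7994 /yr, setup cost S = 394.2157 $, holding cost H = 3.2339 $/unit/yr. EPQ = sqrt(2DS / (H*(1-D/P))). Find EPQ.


1 - D/P = 1 - 0.3758 = 0.6242
H*(1-D/P) = 2.0186
2DS = 11389981.6583
EPQ = sqrt(5642415.2820) = 2375.3769

2375.3769 units


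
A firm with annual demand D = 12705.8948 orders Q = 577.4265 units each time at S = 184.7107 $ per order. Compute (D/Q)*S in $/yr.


Number of orders = D/Q = 22.0043
Cost = 22.0043 * 184.7107 = 4064.4389

4064.4389 $/yr


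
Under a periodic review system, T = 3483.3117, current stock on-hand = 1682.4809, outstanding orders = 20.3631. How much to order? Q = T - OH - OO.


Inventory position = OH + OO = 1682.4809 + 20.3631 = 1702.8440
Q = 3483.3117 - 1702.8440 = 1780.4677

1780.4677 units


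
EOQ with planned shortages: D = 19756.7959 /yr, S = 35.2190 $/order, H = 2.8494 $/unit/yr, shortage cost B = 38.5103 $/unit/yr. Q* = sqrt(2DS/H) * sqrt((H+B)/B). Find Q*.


sqrt(2DS/H) = 698.8517
sqrt((H+B)/B) = 1.0363
Q* = 698.8517 * 1.0363 = 724.2446

724.2446 units


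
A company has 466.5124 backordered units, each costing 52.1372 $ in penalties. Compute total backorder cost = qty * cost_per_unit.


Total = 466.5124 * 52.1372 = 24322.6503

24322.6503 $


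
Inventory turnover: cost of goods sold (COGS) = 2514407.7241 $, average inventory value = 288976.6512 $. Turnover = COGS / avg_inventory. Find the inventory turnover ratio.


Turnover = 2514407.7241 / 288976.6512 = 8.7011

8.7011


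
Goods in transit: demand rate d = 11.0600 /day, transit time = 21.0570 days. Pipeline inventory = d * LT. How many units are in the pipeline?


Pipeline = 11.0600 * 21.0570 = 232.8904

232.8904 units


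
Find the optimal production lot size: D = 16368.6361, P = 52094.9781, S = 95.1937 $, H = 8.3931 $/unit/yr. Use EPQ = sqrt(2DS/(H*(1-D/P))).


1 - D/P = 1 - 0.3142 = 0.6858
H*(1-D/P) = 5.7559
2DS = 3116382.0686
EPQ = sqrt(541421.6371) = 735.8136

735.8136 units


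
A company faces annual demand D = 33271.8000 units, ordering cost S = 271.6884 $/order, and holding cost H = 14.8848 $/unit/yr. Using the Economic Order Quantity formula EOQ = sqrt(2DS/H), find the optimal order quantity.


2*D*S = 2 * 33271.8000 * 271.6884 = 18079124.2142
2*D*S/H = 1214603.0994
EOQ = sqrt(1214603.0994) = 1102.0903

1102.0903 units


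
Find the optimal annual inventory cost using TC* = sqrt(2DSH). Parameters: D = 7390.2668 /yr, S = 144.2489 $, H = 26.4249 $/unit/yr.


2*D*S*H = 56339887.5141
TC* = sqrt(56339887.5141) = 7505.9901

7505.9901 $/yr


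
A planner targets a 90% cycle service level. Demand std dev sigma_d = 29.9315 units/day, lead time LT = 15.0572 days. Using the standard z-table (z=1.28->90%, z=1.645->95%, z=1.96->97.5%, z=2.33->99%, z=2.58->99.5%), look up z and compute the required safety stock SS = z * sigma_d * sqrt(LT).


From the table, SL = 90% corresponds to z = 1.28
sqrt(LT) = sqrt(15.0572) = 3.8804
SS = 1.28 * 29.9315 * 3.8804 = 148.6656

148.6656 units


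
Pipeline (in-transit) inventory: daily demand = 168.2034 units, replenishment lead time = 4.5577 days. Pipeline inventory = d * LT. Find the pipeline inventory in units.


Pipeline = 168.2034 * 4.5577 = 766.6206

766.6206 units


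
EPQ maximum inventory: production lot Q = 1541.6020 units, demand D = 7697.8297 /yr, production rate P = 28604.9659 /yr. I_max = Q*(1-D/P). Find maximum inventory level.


D/P = 0.2691
1 - D/P = 0.7309
I_max = 1541.6020 * 0.7309 = 1126.7443

1126.7443 units


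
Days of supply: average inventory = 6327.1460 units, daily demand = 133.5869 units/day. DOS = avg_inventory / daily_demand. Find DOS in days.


DOS = 6327.1460 / 133.5869 = 47.3635

47.3635 days


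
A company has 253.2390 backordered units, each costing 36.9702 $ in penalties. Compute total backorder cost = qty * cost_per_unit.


Total = 253.2390 * 36.9702 = 9362.2965

9362.2965 $


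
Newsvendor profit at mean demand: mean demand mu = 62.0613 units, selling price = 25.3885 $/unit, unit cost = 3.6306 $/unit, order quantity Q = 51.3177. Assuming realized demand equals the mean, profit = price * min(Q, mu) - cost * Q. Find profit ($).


Sales at mu = min(51.3177, 62.0613) = 51.3177
Revenue = 25.3885 * 51.3177 = 1302.8794
Total cost = 3.6306 * 51.3177 = 186.3140
Profit = 1302.8794 - 186.3140 = 1116.5654

1116.5654 $


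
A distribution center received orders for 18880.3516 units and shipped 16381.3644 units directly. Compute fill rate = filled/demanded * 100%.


FR = 16381.3644 / 18880.3516 * 100 = 86.7641

86.7641%


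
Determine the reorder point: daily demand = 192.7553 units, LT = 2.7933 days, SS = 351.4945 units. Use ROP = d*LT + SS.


d*LT = 192.7553 * 2.7933 = 538.4234
ROP = 538.4234 + 351.4945 = 889.9179

889.9179 units


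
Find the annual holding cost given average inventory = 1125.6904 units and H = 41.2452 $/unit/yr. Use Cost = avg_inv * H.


Cost = 1125.6904 * 41.2452 = 46429.3257

46429.3257 $/yr


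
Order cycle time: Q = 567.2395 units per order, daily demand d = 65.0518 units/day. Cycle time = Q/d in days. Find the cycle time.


Cycle = 567.2395 / 65.0518 = 8.7198

8.7198 days


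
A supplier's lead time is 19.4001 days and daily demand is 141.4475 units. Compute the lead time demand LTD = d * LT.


LTD = 141.4475 * 19.4001 = 2744.0956

2744.0956 units


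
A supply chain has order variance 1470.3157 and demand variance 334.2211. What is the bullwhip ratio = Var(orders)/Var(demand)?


BW = 1470.3157 / 334.2211 = 4.3992

4.3992


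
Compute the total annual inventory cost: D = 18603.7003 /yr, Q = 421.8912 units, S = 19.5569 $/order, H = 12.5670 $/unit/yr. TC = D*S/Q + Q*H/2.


Ordering cost = D*S/Q = 862.3804
Holding cost = Q*H/2 = 2650.9534
TC = 862.3804 + 2650.9534 = 3513.3338

3513.3338 $/yr


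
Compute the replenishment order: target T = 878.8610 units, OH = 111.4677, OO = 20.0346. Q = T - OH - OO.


Inventory position = OH + OO = 111.4677 + 20.0346 = 131.5023
Q = 878.8610 - 131.5023 = 747.3587

747.3587 units


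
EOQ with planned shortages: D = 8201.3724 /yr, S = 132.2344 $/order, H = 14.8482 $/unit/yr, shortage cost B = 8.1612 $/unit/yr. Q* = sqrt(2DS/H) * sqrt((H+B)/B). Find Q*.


sqrt(2DS/H) = 382.2026
sqrt((H+B)/B) = 1.6791
Q* = 382.2026 * 1.6791 = 641.7549

641.7549 units


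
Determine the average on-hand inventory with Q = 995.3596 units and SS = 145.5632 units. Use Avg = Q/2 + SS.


Q/2 = 497.6798
Avg = 497.6798 + 145.5632 = 643.2430

643.2430 units


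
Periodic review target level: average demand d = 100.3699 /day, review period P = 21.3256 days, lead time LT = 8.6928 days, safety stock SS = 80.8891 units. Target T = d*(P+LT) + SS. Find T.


P + LT = 30.0184
d*(P+LT) = 100.3699 * 30.0184 = 3012.9438
T = 3012.9438 + 80.8891 = 3093.8329

3093.8329 units


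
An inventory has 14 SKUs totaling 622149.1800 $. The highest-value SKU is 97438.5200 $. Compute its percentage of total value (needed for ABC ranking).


Top item = 97438.5200
Total = 622149.1800
Percentage = 97438.5200 / 622149.1800 * 100 = 15.6616

15.6616%


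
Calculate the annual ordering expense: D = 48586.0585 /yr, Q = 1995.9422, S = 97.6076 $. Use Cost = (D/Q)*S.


Number of orders = D/Q = 24.3424
Cost = 24.3424 * 97.6076 = 2376.0050

2376.0050 $/yr


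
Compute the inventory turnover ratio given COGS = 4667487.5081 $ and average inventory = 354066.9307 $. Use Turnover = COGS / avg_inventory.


Turnover = 4667487.5081 / 354066.9307 = 13.1825

13.1825


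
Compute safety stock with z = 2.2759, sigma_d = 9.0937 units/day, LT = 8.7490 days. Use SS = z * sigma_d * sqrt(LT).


sqrt(LT) = sqrt(8.7490) = 2.9579
SS = 2.2759 * 9.0937 * 2.9579 = 61.2171

61.2171 units


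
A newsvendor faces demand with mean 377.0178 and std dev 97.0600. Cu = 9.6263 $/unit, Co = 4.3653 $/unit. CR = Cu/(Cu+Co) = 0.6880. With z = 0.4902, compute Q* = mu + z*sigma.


CR = Cu/(Cu+Co) = 9.6263/(9.6263+4.3653) = 0.6880
z = 0.4902
Q* = 377.0178 + 0.4902 * 97.0600 = 424.5966

424.5966 units


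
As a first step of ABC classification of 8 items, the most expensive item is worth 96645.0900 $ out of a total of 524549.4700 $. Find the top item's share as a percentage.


Top item = 96645.0900
Total = 524549.4700
Percentage = 96645.0900 / 524549.4700 * 100 = 18.4244

18.4244%


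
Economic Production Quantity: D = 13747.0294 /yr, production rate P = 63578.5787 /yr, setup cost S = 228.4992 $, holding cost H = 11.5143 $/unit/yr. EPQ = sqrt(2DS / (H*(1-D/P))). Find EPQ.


1 - D/P = 1 - 0.2162 = 0.7838
H*(1-D/P) = 9.0247
2DS = 6282370.4406
EPQ = sqrt(696133.3264) = 834.3460

834.3460 units


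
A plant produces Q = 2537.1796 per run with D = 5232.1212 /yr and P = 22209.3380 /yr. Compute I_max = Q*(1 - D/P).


D/P = 0.2356
1 - D/P = 0.7644
I_max = 2537.1796 * 0.7644 = 1939.4656

1939.4656 units


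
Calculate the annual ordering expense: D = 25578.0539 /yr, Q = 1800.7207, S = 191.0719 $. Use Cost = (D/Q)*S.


Number of orders = D/Q = 14.2043
Cost = 14.2043 * 191.0719 = 2714.0507

2714.0507 $/yr


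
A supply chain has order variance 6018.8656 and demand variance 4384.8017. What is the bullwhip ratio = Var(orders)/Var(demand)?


BW = 6018.8656 / 4384.8017 = 1.3727

1.3727


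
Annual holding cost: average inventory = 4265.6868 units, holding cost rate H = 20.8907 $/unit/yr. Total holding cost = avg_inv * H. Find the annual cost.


Cost = 4265.6868 * 20.8907 = 89113.1832

89113.1832 $/yr


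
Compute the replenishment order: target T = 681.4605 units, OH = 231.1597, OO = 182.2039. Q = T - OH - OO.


Inventory position = OH + OO = 231.1597 + 182.2039 = 413.3636
Q = 681.4605 - 413.3636 = 268.0969

268.0969 units


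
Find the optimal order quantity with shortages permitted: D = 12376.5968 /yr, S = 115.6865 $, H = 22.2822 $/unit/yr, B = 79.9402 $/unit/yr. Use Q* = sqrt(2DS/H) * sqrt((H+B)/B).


sqrt(2DS/H) = 358.4907
sqrt((H+B)/B) = 1.1308
Q* = 358.4907 * 1.1308 = 405.3856

405.3856 units


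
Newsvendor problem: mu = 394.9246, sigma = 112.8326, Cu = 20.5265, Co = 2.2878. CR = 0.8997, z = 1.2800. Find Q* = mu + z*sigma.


CR = Cu/(Cu+Co) = 20.5265/(20.5265+2.2878) = 0.8997
z = 1.2800
Q* = 394.9246 + 1.2800 * 112.8326 = 539.3503

539.3503 units


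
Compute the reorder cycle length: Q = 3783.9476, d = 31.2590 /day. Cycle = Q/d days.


Cycle = 3783.9476 / 31.2590 = 121.0515

121.0515 days


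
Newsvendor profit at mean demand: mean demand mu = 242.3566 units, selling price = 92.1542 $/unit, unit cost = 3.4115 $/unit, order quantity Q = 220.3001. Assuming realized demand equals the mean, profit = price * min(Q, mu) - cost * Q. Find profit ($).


Sales at mu = min(220.3001, 242.3566) = 220.3001
Revenue = 92.1542 * 220.3001 = 20301.5795
Total cost = 3.4115 * 220.3001 = 751.5538
Profit = 20301.5795 - 751.5538 = 19550.0257

19550.0257 $


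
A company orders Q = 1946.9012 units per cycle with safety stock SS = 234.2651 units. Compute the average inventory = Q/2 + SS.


Q/2 = 973.4506
Avg = 973.4506 + 234.2651 = 1207.7157

1207.7157 units


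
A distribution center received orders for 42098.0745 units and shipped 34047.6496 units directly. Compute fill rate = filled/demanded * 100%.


FR = 34047.6496 / 42098.0745 * 100 = 80.8770

80.8770%


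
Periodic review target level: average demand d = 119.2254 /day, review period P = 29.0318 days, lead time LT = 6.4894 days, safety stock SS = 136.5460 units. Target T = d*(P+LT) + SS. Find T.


P + LT = 35.5212
d*(P+LT) = 119.2254 * 35.5212 = 4235.0293
T = 4235.0293 + 136.5460 = 4371.5753

4371.5753 units


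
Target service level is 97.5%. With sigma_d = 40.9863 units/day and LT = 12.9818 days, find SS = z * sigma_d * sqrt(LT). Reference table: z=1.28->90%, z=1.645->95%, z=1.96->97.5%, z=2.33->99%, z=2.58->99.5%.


From the table, SL = 97.5% corresponds to z = 1.96
sqrt(LT) = sqrt(12.9818) = 3.6030
SS = 1.96 * 40.9863 * 3.6030 = 289.4425

289.4425 units


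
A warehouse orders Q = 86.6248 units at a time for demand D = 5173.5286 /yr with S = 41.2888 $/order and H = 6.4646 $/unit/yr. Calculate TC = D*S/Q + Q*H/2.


Ordering cost = D*S/Q = 2465.9080
Holding cost = Q*H/2 = 279.9973
TC = 2465.9080 + 279.9973 = 2745.9053

2745.9053 $/yr


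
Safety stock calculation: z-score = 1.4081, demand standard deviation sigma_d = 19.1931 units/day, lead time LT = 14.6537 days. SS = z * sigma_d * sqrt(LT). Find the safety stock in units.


sqrt(LT) = sqrt(14.6537) = 3.8280
SS = 1.4081 * 19.1931 * 3.8280 = 103.4552

103.4552 units


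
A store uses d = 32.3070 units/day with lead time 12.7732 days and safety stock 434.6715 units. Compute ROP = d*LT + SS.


d*LT = 32.3070 * 12.7732 = 412.6638
ROP = 412.6638 + 434.6715 = 847.3353

847.3353 units


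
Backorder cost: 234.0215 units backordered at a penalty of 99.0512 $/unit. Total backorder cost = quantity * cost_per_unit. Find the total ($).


Total = 234.0215 * 99.0512 = 23180.1104

23180.1104 $


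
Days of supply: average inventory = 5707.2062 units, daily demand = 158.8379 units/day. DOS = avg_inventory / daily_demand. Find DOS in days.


DOS = 5707.2062 / 158.8379 = 35.9310

35.9310 days


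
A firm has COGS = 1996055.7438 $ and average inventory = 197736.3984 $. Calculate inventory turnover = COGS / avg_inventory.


Turnover = 1996055.7438 / 197736.3984 = 10.0945

10.0945


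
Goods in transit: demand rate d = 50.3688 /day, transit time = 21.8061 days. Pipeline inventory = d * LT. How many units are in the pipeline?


Pipeline = 50.3688 * 21.8061 = 1098.3471

1098.3471 units


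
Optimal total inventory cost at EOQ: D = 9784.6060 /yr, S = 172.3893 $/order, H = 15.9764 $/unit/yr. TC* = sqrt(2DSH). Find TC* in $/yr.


2*D*S*H = 53896748.9946
TC* = sqrt(53896748.9946) = 7341.4405

7341.4405 $/yr


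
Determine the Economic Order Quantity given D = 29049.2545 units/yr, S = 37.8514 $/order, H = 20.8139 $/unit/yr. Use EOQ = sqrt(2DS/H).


2*D*S = 2 * 29049.2545 * 37.8514 = 2199109.9036
2*D*S/H = 105655.8311
EOQ = sqrt(105655.8311) = 325.0474

325.0474 units


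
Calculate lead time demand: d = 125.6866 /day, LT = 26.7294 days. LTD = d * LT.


LTD = 125.6866 * 26.7294 = 3359.5274

3359.5274 units


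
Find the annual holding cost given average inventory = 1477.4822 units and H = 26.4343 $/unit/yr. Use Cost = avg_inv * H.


Cost = 1477.4822 * 26.4343 = 39056.2077

39056.2077 $/yr


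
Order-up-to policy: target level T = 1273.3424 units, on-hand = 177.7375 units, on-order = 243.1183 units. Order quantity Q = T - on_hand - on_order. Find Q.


Inventory position = OH + OO = 177.7375 + 243.1183 = 420.8558
Q = 1273.3424 - 420.8558 = 852.4866

852.4866 units


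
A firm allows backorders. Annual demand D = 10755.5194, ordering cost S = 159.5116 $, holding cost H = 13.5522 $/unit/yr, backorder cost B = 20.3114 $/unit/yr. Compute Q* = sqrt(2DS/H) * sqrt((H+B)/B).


sqrt(2DS/H) = 503.1783
sqrt((H+B)/B) = 1.2912
Q* = 503.1783 * 1.2912 = 649.7085

649.7085 units


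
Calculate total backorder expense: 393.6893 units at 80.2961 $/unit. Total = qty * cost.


Total = 393.6893 * 80.2961 = 31611.7154

31611.7154 $


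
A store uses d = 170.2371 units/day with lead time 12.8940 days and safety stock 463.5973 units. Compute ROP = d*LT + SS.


d*LT = 170.2371 * 12.8940 = 2195.0372
ROP = 2195.0372 + 463.5973 = 2658.6345

2658.6345 units


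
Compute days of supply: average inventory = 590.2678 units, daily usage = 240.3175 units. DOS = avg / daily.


DOS = 590.2678 / 240.3175 = 2.4562

2.4562 days


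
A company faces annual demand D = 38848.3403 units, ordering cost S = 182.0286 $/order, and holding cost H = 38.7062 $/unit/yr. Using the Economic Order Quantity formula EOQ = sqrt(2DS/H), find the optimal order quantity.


2*D*S = 2 * 38848.3403 * 182.0286 = 14143017.9943
2*D*S/H = 365394.1228
EOQ = sqrt(365394.1228) = 604.4784

604.4784 units


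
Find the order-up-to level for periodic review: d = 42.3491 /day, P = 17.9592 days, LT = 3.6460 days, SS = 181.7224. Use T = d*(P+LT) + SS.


P + LT = 21.6052
d*(P+LT) = 42.3491 * 21.6052 = 914.9608
T = 914.9608 + 181.7224 = 1096.6832

1096.6832 units


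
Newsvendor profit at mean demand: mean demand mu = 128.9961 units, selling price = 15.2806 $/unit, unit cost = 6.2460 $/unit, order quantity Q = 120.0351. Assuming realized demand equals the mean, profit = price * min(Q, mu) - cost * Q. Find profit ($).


Sales at mu = min(120.0351, 128.9961) = 120.0351
Revenue = 15.2806 * 120.0351 = 1834.2083
Total cost = 6.2460 * 120.0351 = 749.7392
Profit = 1834.2083 - 749.7392 = 1084.4691

1084.4691 $


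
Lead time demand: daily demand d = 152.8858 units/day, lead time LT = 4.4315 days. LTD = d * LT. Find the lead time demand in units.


LTD = 152.8858 * 4.4315 = 677.5134

677.5134 units


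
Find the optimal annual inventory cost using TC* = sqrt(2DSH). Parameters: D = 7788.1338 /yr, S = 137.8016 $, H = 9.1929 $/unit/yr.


2*D*S*H = 19731958.6096
TC* = sqrt(19731958.6096) = 4442.0669

4442.0669 $/yr


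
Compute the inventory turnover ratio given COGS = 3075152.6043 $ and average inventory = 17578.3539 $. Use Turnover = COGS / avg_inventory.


Turnover = 3075152.6043 / 17578.3539 = 174.9397

174.9397


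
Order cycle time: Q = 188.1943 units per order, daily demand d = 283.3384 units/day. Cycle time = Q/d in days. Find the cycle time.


Cycle = 188.1943 / 283.3384 = 0.6642

0.6642 days


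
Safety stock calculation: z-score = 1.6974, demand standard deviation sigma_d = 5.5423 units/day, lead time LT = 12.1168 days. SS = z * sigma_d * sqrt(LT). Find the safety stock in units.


sqrt(LT) = sqrt(12.1168) = 3.4809
SS = 1.6974 * 5.5423 * 3.4809 = 32.7467

32.7467 units


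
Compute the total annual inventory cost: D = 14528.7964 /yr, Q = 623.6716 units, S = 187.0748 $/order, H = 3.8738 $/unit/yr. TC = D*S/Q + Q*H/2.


Ordering cost = D*S/Q = 4358.0174
Holding cost = Q*H/2 = 1207.9895
TC = 4358.0174 + 1207.9895 = 5566.0069

5566.0069 $/yr


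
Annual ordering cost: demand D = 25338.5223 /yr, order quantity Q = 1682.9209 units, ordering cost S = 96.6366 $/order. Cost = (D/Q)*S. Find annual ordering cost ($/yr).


Number of orders = D/Q = 15.0563
Cost = 15.0563 * 96.6366 = 1454.9874

1454.9874 $/yr


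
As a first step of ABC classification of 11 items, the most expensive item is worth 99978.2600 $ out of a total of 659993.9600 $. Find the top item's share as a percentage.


Top item = 99978.2600
Total = 659993.9600
Percentage = 99978.2600 / 659993.9600 * 100 = 15.1484

15.1484%


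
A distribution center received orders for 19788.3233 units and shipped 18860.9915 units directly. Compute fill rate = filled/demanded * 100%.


FR = 18860.9915 / 19788.3233 * 100 = 95.3137

95.3137%


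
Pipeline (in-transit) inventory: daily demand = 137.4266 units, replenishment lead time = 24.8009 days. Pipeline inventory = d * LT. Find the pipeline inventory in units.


Pipeline = 137.4266 * 24.8009 = 3408.3034

3408.3034 units


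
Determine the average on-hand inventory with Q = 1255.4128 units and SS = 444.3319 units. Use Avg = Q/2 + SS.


Q/2 = 627.7064
Avg = 627.7064 + 444.3319 = 1072.0383

1072.0383 units


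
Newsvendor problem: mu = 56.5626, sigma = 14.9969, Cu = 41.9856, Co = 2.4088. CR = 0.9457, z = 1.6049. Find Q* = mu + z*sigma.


CR = Cu/(Cu+Co) = 41.9856/(41.9856+2.4088) = 0.9457
z = 1.6049
Q* = 56.5626 + 1.6049 * 14.9969 = 80.6311

80.6311 units


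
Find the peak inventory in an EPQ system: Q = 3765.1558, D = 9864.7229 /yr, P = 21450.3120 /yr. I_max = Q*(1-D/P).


D/P = 0.4599
1 - D/P = 0.5401
I_max = 3765.1558 * 0.5401 = 2033.6090

2033.6090 units


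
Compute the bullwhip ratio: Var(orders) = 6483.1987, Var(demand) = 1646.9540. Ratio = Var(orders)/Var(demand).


BW = 6483.1987 / 1646.9540 = 3.9365

3.9365


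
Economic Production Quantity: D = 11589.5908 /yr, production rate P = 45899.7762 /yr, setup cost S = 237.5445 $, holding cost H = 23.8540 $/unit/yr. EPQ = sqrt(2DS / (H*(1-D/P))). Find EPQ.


1 - D/P = 1 - 0.2525 = 0.7475
H*(1-D/P) = 17.8309
2DS = 5506087.1036
EPQ = sqrt(308794.3644) = 555.6927

555.6927 units


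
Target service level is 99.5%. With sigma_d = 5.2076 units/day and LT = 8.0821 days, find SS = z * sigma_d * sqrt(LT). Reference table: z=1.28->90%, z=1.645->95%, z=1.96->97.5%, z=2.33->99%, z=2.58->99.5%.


From the table, SL = 99.5% corresponds to z = 2.58
sqrt(LT) = sqrt(8.0821) = 2.8429
SS = 2.58 * 5.2076 * 2.8429 = 38.1961

38.1961 units


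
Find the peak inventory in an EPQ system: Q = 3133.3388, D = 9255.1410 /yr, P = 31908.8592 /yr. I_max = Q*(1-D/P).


D/P = 0.2900
1 - D/P = 0.7100
I_max = 3133.3388 * 0.7100 = 2224.5162

2224.5162 units


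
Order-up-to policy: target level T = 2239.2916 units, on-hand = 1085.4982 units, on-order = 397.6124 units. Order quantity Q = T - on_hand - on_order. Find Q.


Inventory position = OH + OO = 1085.4982 + 397.6124 = 1483.1106
Q = 2239.2916 - 1483.1106 = 756.1810

756.1810 units


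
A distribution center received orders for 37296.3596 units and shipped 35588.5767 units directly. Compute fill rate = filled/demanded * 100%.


FR = 35588.5767 / 37296.3596 * 100 = 95.4210

95.4210%


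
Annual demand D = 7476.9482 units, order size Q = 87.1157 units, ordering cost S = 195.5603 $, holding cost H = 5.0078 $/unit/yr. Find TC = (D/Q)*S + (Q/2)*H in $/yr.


Ordering cost = D*S/Q = 16784.5088
Holding cost = Q*H/2 = 218.1290
TC = 16784.5088 + 218.1290 = 17002.6378

17002.6378 $/yr


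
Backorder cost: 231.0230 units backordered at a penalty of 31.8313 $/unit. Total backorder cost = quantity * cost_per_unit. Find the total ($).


Total = 231.0230 * 31.8313 = 7353.7624

7353.7624 $


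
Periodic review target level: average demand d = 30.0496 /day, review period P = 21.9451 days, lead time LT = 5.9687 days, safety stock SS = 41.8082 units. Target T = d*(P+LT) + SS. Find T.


P + LT = 27.9138
d*(P+LT) = 30.0496 * 27.9138 = 838.7985
T = 838.7985 + 41.8082 = 880.6067

880.6067 units


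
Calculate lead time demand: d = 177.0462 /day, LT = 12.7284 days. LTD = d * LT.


LTD = 177.0462 * 12.7284 = 2253.5149

2253.5149 units


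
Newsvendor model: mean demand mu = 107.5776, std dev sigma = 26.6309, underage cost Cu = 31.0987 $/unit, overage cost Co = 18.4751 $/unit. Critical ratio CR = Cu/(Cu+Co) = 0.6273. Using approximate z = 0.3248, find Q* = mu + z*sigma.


CR = Cu/(Cu+Co) = 31.0987/(31.0987+18.4751) = 0.6273
z = 0.3248
Q* = 107.5776 + 0.3248 * 26.6309 = 116.2273

116.2273 units


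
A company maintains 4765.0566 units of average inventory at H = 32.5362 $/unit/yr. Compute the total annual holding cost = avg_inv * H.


Cost = 4765.0566 * 32.5362 = 155036.8345

155036.8345 $/yr


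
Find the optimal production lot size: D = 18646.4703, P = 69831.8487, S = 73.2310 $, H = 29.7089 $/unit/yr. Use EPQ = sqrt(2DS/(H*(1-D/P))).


1 - D/P = 1 - 0.2670 = 0.7330
H*(1-D/P) = 21.7760
2DS = 2730999.3331
EPQ = sqrt(125413.0250) = 354.1370

354.1370 units


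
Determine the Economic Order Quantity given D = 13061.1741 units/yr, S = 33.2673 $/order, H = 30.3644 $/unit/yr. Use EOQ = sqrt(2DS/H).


2*D*S = 2 * 13061.1741 * 33.2673 = 869019.9943
2*D*S/H = 28619.6992
EOQ = sqrt(28619.6992) = 169.1736

169.1736 units


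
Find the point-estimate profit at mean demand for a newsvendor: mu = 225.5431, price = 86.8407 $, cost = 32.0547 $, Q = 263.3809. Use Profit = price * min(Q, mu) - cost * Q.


Sales at mu = min(263.3809, 225.5431) = 225.5431
Revenue = 86.8407 * 225.5431 = 19586.3207
Total cost = 32.0547 * 263.3809 = 8442.5957
Profit = 19586.3207 - 8442.5957 = 11143.7249

11143.7249 $


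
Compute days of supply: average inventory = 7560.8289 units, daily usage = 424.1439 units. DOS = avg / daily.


DOS = 7560.8289 / 424.1439 = 17.8261

17.8261 days


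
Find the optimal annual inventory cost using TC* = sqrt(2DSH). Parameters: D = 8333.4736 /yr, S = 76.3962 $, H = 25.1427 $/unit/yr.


2*D*S*H = 32013984.4793
TC* = sqrt(32013984.4793) = 5658.0902

5658.0902 $/yr


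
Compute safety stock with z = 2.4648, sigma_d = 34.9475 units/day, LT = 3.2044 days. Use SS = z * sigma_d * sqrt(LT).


sqrt(LT) = sqrt(3.2044) = 1.7901
SS = 2.4648 * 34.9475 * 1.7901 = 154.1953

154.1953 units


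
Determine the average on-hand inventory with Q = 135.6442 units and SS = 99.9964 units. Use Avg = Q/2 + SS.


Q/2 = 67.8221
Avg = 67.8221 + 99.9964 = 167.8185

167.8185 units


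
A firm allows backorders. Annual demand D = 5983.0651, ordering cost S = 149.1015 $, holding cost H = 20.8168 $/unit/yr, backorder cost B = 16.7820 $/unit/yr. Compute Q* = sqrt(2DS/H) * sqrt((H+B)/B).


sqrt(2DS/H) = 292.7594
sqrt((H+B)/B) = 1.4968
Q* = 292.7594 * 1.4968 = 438.2037

438.2037 units


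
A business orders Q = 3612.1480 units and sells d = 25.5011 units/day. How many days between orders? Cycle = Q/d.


Cycle = 3612.1480 / 25.5011 = 141.6468

141.6468 days


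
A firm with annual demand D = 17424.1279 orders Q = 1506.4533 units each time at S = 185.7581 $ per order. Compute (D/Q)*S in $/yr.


Number of orders = D/Q = 11.5663
Cost = 11.5663 * 185.7581 = 2148.5385

2148.5385 $/yr


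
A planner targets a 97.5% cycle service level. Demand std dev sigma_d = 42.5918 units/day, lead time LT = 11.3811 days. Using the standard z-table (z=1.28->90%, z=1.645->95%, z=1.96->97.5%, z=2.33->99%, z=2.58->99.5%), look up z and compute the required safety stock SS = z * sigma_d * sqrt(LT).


From the table, SL = 97.5% corresponds to z = 1.96
sqrt(LT) = sqrt(11.3811) = 3.3736
SS = 1.96 * 42.5918 * 3.3736 = 281.6269

281.6269 units


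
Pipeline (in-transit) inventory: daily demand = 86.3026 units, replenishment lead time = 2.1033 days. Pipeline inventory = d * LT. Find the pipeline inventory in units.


Pipeline = 86.3026 * 2.1033 = 181.5203

181.5203 units


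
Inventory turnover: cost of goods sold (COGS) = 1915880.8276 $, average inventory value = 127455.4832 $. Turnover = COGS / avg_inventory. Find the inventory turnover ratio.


Turnover = 1915880.8276 / 127455.4832 = 15.0318

15.0318


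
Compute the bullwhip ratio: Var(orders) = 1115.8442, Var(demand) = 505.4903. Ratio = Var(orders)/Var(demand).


BW = 1115.8442 / 505.4903 = 2.2074

2.2074


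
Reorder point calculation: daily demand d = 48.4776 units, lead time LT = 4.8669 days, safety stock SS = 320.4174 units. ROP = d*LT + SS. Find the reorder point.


d*LT = 48.4776 * 4.8669 = 235.9356
ROP = 235.9356 + 320.4174 = 556.3530

556.3530 units


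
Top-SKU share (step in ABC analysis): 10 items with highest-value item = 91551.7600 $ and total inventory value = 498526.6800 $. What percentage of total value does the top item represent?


Top item = 91551.7600
Total = 498526.6800
Percentage = 91551.7600 / 498526.6800 * 100 = 18.3645

18.3645%


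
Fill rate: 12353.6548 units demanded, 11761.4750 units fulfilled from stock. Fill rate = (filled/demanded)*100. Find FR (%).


FR = 11761.4750 / 12353.6548 * 100 = 95.2064

95.2064%


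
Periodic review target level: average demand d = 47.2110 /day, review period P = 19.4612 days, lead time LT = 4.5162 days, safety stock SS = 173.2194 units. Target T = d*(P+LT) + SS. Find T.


P + LT = 23.9774
d*(P+LT) = 47.2110 * 23.9774 = 1131.9970
T = 1131.9970 + 173.2194 = 1305.2164

1305.2164 units


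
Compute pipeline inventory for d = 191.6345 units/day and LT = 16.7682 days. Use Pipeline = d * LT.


Pipeline = 191.6345 * 16.7682 = 3213.3656

3213.3656 units


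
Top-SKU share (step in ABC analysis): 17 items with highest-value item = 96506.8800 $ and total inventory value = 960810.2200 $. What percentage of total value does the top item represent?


Top item = 96506.8800
Total = 960810.2200
Percentage = 96506.8800 / 960810.2200 * 100 = 10.0443

10.0443%


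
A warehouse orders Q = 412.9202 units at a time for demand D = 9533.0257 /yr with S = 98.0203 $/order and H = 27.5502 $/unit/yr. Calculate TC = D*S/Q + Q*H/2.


Ordering cost = D*S/Q = 2262.9797
Holding cost = Q*H/2 = 5688.0170
TC = 2262.9797 + 5688.0170 = 7950.9968

7950.9968 $/yr


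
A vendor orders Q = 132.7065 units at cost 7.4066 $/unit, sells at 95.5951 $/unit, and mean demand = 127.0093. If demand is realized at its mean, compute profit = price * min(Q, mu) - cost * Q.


Sales at mu = min(132.7065, 127.0093) = 127.0093
Revenue = 95.5951 * 127.0093 = 12141.4667
Total cost = 7.4066 * 132.7065 = 982.9040
Profit = 12141.4667 - 982.9040 = 11158.5628

11158.5628 $


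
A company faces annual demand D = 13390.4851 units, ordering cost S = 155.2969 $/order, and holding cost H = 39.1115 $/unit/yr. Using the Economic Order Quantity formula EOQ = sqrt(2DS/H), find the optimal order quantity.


2*D*S = 2 * 13390.4851 * 155.2969 = 4159001.6511
2*D*S/H = 106337.0531
EOQ = sqrt(106337.0531) = 326.0936

326.0936 units


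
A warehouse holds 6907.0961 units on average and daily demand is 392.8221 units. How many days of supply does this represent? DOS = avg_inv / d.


DOS = 6907.0961 / 392.8221 = 17.5833

17.5833 days


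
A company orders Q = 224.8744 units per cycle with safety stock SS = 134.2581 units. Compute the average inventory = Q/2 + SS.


Q/2 = 112.4372
Avg = 112.4372 + 134.2581 = 246.6953

246.6953 units


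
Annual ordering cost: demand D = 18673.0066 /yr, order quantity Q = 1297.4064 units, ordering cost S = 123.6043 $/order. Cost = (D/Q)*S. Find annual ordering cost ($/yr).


Number of orders = D/Q = 14.3926
Cost = 14.3926 * 123.6043 = 1778.9830

1778.9830 $/yr


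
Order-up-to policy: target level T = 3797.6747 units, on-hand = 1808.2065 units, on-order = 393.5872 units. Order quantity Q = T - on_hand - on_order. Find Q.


Inventory position = OH + OO = 1808.2065 + 393.5872 = 2201.7937
Q = 3797.6747 - 2201.7937 = 1595.8810

1595.8810 units


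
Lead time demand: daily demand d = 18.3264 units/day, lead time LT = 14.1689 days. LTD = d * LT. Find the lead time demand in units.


LTD = 18.3264 * 14.1689 = 259.6649

259.6649 units


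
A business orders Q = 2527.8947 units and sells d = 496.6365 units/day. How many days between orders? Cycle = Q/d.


Cycle = 2527.8947 / 496.6365 = 5.0900

5.0900 days


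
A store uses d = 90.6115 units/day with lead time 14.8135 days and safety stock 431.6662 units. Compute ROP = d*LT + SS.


d*LT = 90.6115 * 14.8135 = 1342.2735
ROP = 1342.2735 + 431.6662 = 1773.9397

1773.9397 units


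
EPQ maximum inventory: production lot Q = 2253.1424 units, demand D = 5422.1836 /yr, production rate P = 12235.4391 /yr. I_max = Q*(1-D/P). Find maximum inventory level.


D/P = 0.4432
1 - D/P = 0.5568
I_max = 2253.1424 * 0.5568 = 1254.6534

1254.6534 units


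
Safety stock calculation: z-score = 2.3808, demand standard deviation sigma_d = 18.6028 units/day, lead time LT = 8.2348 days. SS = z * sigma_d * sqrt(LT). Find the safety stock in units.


sqrt(LT) = sqrt(8.2348) = 2.8696
SS = 2.3808 * 18.6028 * 2.8696 = 127.0948

127.0948 units


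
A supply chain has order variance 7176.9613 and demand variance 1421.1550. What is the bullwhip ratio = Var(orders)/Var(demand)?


BW = 7176.9613 / 1421.1550 = 5.0501

5.0501


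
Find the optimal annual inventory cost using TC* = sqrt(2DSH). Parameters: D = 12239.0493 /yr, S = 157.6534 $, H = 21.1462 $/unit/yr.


2*D*S*H = 81604358.7760
TC* = sqrt(81604358.7760) = 9033.5131

9033.5131 $/yr


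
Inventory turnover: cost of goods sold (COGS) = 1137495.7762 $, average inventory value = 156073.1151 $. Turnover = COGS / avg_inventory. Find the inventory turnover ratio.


Turnover = 1137495.7762 / 156073.1151 = 7.2882

7.2882


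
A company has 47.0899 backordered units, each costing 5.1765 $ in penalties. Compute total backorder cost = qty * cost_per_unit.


Total = 47.0899 * 5.1765 = 243.7609

243.7609 $


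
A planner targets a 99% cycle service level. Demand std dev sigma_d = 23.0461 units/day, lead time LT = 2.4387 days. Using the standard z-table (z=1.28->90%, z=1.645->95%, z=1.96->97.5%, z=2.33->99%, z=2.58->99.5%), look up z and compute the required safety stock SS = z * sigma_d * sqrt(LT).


From the table, SL = 99% corresponds to z = 2.33
sqrt(LT) = sqrt(2.4387) = 1.5616
SS = 2.33 * 23.0461 * 1.5616 = 83.8557

83.8557 units


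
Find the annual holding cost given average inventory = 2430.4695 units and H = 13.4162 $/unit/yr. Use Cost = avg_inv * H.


Cost = 2430.4695 * 13.4162 = 32607.6649

32607.6649 $/yr


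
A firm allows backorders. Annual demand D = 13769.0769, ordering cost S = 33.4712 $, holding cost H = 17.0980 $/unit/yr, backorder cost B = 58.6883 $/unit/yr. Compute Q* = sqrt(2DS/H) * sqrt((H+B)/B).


sqrt(2DS/H) = 232.1830
sqrt((H+B)/B) = 1.1364
Q* = 232.1830 * 1.1364 = 263.8457

263.8457 units


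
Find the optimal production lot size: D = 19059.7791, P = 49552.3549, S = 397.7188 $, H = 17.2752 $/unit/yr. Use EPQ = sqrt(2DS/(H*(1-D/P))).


1 - D/P = 1 - 0.3846 = 0.6154
H*(1-D/P) = 10.6305
2DS = 15160864.9438
EPQ = sqrt(1426169.2930) = 1194.2233

1194.2233 units


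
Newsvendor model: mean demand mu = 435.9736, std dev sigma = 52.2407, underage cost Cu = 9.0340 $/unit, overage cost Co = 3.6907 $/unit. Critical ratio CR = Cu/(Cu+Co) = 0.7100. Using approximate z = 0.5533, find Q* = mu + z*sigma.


CR = Cu/(Cu+Co) = 9.0340/(9.0340+3.6907) = 0.7100
z = 0.5533
Q* = 435.9736 + 0.5533 * 52.2407 = 464.8784

464.8784 units


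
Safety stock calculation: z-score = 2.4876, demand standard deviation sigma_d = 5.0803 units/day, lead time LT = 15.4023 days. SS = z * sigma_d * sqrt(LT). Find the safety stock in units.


sqrt(LT) = sqrt(15.4023) = 3.9246
SS = 2.4876 * 5.0803 * 3.9246 = 49.5978

49.5978 units


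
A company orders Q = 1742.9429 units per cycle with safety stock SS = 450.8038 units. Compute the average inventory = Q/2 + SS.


Q/2 = 871.4715
Avg = 871.4715 + 450.8038 = 1322.2753

1322.2753 units


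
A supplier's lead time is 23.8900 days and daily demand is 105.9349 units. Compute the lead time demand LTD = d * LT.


LTD = 105.9349 * 23.8900 = 2530.7848

2530.7848 units


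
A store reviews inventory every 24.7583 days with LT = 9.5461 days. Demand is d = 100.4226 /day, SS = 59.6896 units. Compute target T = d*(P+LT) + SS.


P + LT = 34.3044
d*(P+LT) = 100.4226 * 34.3044 = 3444.9370
T = 3444.9370 + 59.6896 = 3504.6266

3504.6266 units


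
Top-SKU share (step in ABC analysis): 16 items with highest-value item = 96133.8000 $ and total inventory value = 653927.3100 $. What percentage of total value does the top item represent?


Top item = 96133.8000
Total = 653927.3100
Percentage = 96133.8000 / 653927.3100 * 100 = 14.7010

14.7010%


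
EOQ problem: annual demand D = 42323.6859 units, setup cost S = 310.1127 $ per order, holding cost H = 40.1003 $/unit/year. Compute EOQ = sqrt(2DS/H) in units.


2*D*S = 2 * 42323.6859 * 310.1127 = 26250225.0168
2*D*S/H = 654614.1804
EOQ = sqrt(654614.1804) = 809.0823

809.0823 units


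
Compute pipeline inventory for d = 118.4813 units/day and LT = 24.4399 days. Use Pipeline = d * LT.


Pipeline = 118.4813 * 24.4399 = 2895.6711

2895.6711 units
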